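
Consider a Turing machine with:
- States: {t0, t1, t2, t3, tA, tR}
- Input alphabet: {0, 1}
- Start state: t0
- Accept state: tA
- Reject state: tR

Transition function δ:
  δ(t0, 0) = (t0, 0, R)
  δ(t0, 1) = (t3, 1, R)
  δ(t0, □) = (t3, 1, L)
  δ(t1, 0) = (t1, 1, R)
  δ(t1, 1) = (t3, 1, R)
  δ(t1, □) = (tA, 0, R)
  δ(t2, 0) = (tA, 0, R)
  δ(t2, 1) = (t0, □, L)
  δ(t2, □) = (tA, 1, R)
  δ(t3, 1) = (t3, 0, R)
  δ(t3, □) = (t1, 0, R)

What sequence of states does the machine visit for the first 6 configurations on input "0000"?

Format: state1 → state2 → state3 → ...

Execution trace:
Initial: [t0]0000
Step 1: δ(t0, 0) = (t0, 0, R) → 0[t0]000
Step 2: δ(t0, 0) = (t0, 0, R) → 00[t0]00
Step 3: δ(t0, 0) = (t0, 0, R) → 000[t0]0
Step 4: δ(t0, 0) = (t0, 0, R) → 0000[t0]□
Step 5: δ(t0, □) = (t3, 1, L) → 000[t3]01

No transition is defined for δ(t3, 0). By convention the machine halts and rejects.

State sequence: t0 → t0 → t0 → t0 → t0 → t3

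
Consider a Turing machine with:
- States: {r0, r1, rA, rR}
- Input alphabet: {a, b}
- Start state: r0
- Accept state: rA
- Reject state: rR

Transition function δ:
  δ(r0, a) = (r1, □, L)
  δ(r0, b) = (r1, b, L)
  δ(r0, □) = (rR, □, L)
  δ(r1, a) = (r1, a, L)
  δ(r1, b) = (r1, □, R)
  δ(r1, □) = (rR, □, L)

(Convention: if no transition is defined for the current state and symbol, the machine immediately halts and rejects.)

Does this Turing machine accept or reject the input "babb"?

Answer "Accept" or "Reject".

Execution trace:
Initial: [r0]babb
Step 1: δ(r0, b) = (r1, b, L) → [r1]□babb
Step 2: δ(r1, □) = (rR, □, L) → [rR]□□babb

The machine reaches the reject state rR and halts.

Answer: Reject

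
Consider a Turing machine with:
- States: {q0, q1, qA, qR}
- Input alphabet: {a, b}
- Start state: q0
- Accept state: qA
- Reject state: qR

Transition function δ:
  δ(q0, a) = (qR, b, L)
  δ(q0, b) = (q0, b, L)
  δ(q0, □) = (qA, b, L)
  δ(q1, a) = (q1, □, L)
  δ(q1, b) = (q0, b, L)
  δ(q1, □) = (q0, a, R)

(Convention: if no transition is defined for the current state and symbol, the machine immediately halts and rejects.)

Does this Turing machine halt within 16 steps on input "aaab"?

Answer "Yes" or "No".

Execution trace:
Initial: [q0]aaab
Step 1: δ(q0, a) = (qR, b, L) → [qR]□baab

The machine reaches the reject state qR and halts.
The machine halted after 1 step (within the 16-step bound).

Answer: Yes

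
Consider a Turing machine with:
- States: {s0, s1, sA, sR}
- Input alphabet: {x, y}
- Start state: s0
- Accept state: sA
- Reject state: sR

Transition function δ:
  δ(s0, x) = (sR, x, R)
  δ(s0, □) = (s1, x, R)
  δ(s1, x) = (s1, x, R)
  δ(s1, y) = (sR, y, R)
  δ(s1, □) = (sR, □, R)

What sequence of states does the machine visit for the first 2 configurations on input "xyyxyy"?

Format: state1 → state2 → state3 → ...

Execution trace:
Initial: [s0]xyyxyy
Step 1: δ(s0, x) = (sR, x, R) → x[sR]yyxyy

The machine reaches the reject state sR and halts.

State sequence: s0 → sR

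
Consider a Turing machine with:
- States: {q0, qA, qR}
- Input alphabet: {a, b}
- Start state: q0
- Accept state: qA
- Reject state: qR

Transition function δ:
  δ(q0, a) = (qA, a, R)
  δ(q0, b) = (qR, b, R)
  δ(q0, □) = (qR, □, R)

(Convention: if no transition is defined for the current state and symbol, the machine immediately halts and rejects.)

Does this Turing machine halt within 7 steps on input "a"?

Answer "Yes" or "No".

Execution trace:
Initial: [q0]a
Step 1: δ(q0, a) = (qA, a, R) → a[qA]□

The machine reaches the accept state qA and halts.
The machine halted after 1 step (within the 7-step bound).

Answer: Yes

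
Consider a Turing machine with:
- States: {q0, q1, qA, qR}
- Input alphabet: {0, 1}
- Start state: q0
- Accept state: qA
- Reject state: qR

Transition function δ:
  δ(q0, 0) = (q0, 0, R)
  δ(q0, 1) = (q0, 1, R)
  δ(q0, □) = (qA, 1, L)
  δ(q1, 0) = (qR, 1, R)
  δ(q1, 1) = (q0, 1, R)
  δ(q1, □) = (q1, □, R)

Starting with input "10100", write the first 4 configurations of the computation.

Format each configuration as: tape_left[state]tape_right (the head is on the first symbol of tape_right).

Transitions applied:
Step 1: δ(q0, 1) = (q0, 1, R)
Step 2: δ(q0, 0) = (q0, 0, R)
Step 3: δ(q0, 1) = (q0, 1, R)

The first 4 configurations are:
[q0]10100 ⊢ 1[q0]0100 ⊢ 10[q0]100 ⊢ 101[q0]00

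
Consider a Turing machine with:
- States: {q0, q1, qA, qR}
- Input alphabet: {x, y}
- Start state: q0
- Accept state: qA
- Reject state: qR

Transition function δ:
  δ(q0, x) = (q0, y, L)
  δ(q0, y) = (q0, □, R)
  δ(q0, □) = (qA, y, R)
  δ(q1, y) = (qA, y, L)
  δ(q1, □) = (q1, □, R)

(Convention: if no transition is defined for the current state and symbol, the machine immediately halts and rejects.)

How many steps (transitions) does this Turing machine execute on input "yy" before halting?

Execution trace:
Initial: [q0]yy
Step 1: δ(q0, y) = (q0, □, R) → □[q0]y
Step 2: δ(q0, y) = (q0, □, R) → □□[q0]□
Step 3: δ(q0, □) = (qA, y, R) → □□y[qA]□

The machine reaches the accept state qA and halts.

The machine executed 3 steps before halting.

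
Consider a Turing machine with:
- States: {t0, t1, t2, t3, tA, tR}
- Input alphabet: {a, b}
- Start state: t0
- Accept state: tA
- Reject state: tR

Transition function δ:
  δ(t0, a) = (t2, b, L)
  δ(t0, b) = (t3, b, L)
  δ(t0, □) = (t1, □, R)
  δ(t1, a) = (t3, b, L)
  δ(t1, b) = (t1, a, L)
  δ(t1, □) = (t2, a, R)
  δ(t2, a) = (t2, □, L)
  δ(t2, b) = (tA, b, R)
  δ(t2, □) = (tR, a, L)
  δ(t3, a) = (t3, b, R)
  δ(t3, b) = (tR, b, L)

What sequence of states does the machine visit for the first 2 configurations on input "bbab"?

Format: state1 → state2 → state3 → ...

Execution trace:
Initial: [t0]bbab
Step 1: δ(t0, b) = (t3, b, L) → [t3]□bbab

No transition is defined for δ(t3, □). By convention the machine halts and rejects.

State sequence: t0 → t3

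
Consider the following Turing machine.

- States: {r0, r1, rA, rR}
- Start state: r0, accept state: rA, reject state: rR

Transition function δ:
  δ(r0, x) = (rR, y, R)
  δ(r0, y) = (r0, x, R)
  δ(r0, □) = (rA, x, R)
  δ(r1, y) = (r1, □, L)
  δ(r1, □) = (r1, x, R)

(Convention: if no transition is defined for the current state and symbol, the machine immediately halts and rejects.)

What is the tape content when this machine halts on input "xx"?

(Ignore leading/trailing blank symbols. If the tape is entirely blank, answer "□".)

Execution trace:
Initial: [r0]xx
Step 1: δ(r0, x) = (rR, y, R) → y[rR]x

The machine reaches the reject state rR and halts.

Final tape (ignoring leading/trailing blanks): yx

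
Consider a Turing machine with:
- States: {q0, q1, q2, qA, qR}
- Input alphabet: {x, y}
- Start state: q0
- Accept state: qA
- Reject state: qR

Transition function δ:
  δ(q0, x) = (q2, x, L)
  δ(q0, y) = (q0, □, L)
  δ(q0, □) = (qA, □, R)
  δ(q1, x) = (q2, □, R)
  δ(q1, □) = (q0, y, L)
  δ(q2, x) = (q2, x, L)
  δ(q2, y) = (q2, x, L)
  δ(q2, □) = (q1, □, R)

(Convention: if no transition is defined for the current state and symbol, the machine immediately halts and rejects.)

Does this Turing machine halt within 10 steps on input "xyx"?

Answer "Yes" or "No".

Execution trace:
Initial: [q0]xyx
Step 1: δ(q0, x) = (q2, x, L) → [q2]□xyx
Step 2: δ(q2, □) = (q1, □, R) → □[q1]xyx
Step 3: δ(q1, x) = (q2, □, R) → □□[q2]yx
Step 4: δ(q2, y) = (q2, x, L) → □[q2]□xx
Step 5: δ(q2, □) = (q1, □, R) → □□[q1]xx
Step 6: δ(q1, x) = (q2, □, R) → □□□[q2]x
Step 7: δ(q2, x) = (q2, x, L) → □□[q2]□x
Step 8: δ(q2, □) = (q1, □, R) → □□□[q1]x
Step 9: δ(q1, x) = (q2, □, R) → □□□□[q2]□
Step 10: δ(q2, □) = (q1, □, R) → □□□□□[q1]□

The machine has not reached a halting state after 10 steps.
The machine did not halt within the 10-step bound.

Answer: No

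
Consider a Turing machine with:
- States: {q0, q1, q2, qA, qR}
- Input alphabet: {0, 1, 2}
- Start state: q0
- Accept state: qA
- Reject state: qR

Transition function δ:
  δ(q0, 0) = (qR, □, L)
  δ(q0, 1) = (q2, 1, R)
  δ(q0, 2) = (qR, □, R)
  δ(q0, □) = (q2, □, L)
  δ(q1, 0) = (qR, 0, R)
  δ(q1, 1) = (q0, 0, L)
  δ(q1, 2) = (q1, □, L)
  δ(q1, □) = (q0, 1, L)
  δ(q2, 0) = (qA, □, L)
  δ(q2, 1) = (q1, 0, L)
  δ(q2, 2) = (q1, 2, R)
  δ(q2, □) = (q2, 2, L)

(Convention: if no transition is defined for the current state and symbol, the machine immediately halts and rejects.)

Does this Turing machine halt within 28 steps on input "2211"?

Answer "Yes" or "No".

Execution trace:
Initial: [q0]2211
Step 1: δ(q0, 2) = (qR, □, R) → □[qR]211

The machine reaches the reject state qR and halts.
The machine halted after 1 step (within the 28-step bound).

Answer: Yes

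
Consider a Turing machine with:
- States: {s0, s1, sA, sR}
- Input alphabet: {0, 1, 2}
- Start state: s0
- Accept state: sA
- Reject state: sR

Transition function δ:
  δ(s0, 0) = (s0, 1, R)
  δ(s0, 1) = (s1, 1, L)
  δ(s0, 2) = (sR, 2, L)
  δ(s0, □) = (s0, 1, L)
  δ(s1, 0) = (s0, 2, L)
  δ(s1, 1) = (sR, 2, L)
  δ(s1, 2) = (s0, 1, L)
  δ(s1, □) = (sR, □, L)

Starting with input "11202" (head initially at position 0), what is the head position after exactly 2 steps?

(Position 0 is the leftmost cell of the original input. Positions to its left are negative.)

Execution trace (head position shown):
Step 0: [s0]11202  (head at position 0)
Step 1: move left → [s1]□11202  (head at position -1)
Step 2: move left → [sR]□□11202  (head at position -2)

After 2 steps, the head is at position -2.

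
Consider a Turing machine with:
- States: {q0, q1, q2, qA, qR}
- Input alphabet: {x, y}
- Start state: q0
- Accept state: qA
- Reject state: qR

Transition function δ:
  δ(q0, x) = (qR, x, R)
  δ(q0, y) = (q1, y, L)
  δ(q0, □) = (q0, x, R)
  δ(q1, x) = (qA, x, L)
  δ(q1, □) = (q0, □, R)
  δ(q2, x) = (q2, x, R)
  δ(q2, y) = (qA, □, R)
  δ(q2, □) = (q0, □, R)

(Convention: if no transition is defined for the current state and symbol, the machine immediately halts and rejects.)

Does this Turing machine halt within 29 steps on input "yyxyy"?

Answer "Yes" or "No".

Execution trace:
Initial: [q0]yyxyy
Step 1: δ(q0, y) = (q1, y, L) → [q1]□yyxyy
Step 2: δ(q1, □) = (q0, □, R) → □[q0]yyxyy
Step 3: δ(q0, y) = (q1, y, L) → [q1]□yyxyy
Step 4: δ(q1, □) = (q0, □, R) → □[q0]yyxyy
Step 5: δ(q0, y) = (q1, y, L) → [q1]□yyxyy
Step 6: δ(q1, □) = (q0, □, R) → □[q0]yyxyy
Step 7: δ(q0, y) = (q1, y, L) → [q1]□yyxyy
Step 8: δ(q1, □) = (q0, □, R) → □[q0]yyxyy
Step 9: δ(q0, y) = (q1, y, L) → [q1]□yyxyy
Step 10: δ(q1, □) = (q0, □, R) → □[q0]yyxyy
Step 11: δ(q0, y) = (q1, y, L) → [q1]□yyxyy
Step 12: δ(q1, □) = (q0, □, R) → □[q0]yyxyy
Step 13: δ(q0, y) = (q1, y, L) → [q1]□yyxyy
Step 14: δ(q1, □) = (q0, □, R) → □[q0]yyxyy
Step 15: δ(q0, y) = (q1, y, L) → [q1]□yyxyy
Step 16: δ(q1, □) = (q0, □, R) → □[q0]yyxyy
Step 17: δ(q0, y) = (q1, y, L) → [q1]□yyxyy
Step 18: δ(q1, □) = (q0, □, R) → □[q0]yyxyy
Step 19: δ(q0, y) = (q1, y, L) → [q1]□yyxyy
Step 20: δ(q1, □) = (q0, □, R) → □[q0]yyxyy
Step 21: δ(q0, y) = (q1, y, L) → [q1]□yyxyy
Step 22: δ(q1, □) = (q0, □, R) → □[q0]yyxyy
Step 23: δ(q0, y) = (q1, y, L) → [q1]□yyxyy
Step 24: δ(q1, □) = (q0, □, R) → □[q0]yyxyy
Step 25: δ(q0, y) = (q1, y, L) → [q1]□yyxyy
Step 26: δ(q1, □) = (q0, □, R) → □[q0]yyxyy
Step 27: δ(q0, y) = (q1, y, L) → [q1]□yyxyy
Step 28: δ(q1, □) = (q0, □, R) → □[q0]yyxyy
Step 29: δ(q0, y) = (q1, y, L) → [q1]□yyxyy

The machine has not reached a halting state after 29 steps.
The machine did not halt within the 29-step bound.

Answer: No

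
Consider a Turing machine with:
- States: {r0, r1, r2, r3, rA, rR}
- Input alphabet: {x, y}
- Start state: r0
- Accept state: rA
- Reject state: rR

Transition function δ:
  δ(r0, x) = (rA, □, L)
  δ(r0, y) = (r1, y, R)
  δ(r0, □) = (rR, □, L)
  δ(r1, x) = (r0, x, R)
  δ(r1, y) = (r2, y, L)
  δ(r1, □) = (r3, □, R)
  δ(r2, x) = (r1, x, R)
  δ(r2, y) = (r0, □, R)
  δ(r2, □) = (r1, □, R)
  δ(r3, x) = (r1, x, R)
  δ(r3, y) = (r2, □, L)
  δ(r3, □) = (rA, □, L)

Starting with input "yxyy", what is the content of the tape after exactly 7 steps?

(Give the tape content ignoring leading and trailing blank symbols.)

Execution trace:
Initial: [r0]yxyy
Step 1: δ(r0, y) = (r1, y, R) → y[r1]xyy
Step 2: δ(r1, x) = (r0, x, R) → yx[r0]yy
Step 3: δ(r0, y) = (r1, y, R) → yxy[r1]y
Step 4: δ(r1, y) = (r2, y, L) → yx[r2]yy
Step 5: δ(r2, y) = (r0, □, R) → yx□[r0]y
Step 6: δ(r0, y) = (r1, y, R) → yx□y[r1]□
Step 7: δ(r1, □) = (r3, □, R) → yx□y□[r3]□

After 7 steps, the tape (ignoring leading/trailing blanks) is: yx□y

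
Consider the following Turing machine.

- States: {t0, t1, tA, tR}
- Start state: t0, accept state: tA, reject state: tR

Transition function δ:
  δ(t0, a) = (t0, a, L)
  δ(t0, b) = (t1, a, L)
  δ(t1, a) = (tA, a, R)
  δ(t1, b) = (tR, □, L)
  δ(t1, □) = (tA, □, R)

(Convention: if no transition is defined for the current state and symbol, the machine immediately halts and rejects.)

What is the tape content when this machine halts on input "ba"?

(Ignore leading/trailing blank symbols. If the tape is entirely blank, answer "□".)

Execution trace:
Initial: [t0]ba
Step 1: δ(t0, b) = (t1, a, L) → [t1]□aa
Step 2: δ(t1, □) = (tA, □, R) → □[tA]aa

The machine reaches the accept state tA and halts.

Final tape (ignoring leading/trailing blanks): aa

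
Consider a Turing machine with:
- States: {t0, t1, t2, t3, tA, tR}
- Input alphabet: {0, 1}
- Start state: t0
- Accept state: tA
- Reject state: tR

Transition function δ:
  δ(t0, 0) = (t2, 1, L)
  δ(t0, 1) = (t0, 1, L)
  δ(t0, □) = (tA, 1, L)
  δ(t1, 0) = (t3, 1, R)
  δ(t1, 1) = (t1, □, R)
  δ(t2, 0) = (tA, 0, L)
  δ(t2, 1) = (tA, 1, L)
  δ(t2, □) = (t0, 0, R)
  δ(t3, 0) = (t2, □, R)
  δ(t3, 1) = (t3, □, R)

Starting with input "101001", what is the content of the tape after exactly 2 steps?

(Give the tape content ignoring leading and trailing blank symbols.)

Execution trace:
Initial: [t0]101001
Step 1: δ(t0, 1) = (t0, 1, L) → [t0]□101001
Step 2: δ(t0, □) = (tA, 1, L) → [tA]□1101001

The machine reaches the accept state tA and halts.

After 2 steps, the tape (ignoring leading/trailing blanks) is: 1101001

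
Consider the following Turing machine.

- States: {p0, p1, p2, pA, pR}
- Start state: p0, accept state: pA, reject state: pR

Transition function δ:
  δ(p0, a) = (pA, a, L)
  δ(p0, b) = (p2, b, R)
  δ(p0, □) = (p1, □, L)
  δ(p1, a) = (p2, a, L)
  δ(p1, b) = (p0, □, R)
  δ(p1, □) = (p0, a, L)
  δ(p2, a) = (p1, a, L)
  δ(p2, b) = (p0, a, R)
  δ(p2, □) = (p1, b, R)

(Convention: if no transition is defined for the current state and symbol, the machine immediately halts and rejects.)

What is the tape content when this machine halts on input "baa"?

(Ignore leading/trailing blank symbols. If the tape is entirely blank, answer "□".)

Execution trace:
Initial: [p0]baa
Step 1: δ(p0, b) = (p2, b, R) → b[p2]aa
Step 2: δ(p2, a) = (p1, a, L) → [p1]baa
Step 3: δ(p1, b) = (p0, □, R) → □[p0]aa
Step 4: δ(p0, a) = (pA, a, L) → [pA]□aa

The machine reaches the accept state pA and halts.

Final tape (ignoring leading/trailing blanks): aa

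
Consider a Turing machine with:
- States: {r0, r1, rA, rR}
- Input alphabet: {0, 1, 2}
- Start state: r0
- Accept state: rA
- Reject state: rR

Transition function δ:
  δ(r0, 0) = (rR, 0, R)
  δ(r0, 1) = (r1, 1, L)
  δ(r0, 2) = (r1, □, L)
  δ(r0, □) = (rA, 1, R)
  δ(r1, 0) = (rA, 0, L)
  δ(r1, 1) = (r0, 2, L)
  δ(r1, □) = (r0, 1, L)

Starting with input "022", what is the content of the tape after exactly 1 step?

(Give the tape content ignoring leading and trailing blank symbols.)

Execution trace:
Initial: [r0]022
Step 1: δ(r0, 0) = (rR, 0, R) → 0[rR]22

The machine reaches the reject state rR and halts.

After 1 step, the tape (ignoring leading/trailing blanks) is: 022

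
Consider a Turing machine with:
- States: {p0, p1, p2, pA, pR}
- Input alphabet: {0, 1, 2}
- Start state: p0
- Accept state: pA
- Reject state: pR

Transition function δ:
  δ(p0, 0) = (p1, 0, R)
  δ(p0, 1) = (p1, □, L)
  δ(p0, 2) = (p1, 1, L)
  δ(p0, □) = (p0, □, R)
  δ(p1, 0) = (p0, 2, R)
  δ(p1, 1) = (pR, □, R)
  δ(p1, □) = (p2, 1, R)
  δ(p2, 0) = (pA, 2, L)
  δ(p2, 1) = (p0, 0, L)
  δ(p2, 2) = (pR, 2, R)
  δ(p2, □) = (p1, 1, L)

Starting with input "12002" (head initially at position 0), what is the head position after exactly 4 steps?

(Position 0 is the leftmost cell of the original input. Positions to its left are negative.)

Execution trace (head position shown):
Step 0: [p0]12002  (head at position 0)
Step 1: move left → [p1]□□2002  (head at position -1)
Step 2: move right → 1[p2]□2002  (head at position 0)
Step 3: move left → [p1]112002  (head at position -1)
Step 4: move right → □[pR]12002  (head at position 0)

After 4 steps, the head is at position 0.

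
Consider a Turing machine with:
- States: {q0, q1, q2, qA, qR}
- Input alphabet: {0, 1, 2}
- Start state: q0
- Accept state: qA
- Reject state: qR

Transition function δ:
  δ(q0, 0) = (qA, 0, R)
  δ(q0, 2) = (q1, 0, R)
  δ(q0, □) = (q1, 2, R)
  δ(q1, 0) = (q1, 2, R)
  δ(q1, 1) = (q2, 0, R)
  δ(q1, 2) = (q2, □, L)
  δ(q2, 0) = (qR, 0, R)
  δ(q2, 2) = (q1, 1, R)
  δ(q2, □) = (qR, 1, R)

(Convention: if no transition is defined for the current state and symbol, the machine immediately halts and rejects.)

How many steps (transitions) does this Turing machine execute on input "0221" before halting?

Execution trace:
Initial: [q0]0221
Step 1: δ(q0, 0) = (qA, 0, R) → 0[qA]221

The machine reaches the accept state qA and halts.

The machine executed 1 step before halting.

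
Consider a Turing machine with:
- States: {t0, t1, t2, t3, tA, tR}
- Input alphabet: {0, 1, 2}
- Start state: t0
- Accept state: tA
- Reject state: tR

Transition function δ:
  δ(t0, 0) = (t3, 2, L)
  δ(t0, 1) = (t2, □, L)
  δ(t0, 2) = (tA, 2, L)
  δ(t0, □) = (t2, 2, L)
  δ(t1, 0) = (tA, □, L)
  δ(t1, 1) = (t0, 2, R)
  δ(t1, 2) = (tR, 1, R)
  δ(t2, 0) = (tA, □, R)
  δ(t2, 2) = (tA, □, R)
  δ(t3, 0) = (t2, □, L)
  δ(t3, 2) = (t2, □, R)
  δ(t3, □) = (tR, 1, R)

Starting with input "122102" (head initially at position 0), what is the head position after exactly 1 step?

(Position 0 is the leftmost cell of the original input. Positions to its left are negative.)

Execution trace (head position shown):
Step 0: [t0]122102  (head at position 0)
Step 1: move left → [t2]□□22102  (head at position -1)

After 1 step, the head is at position -1.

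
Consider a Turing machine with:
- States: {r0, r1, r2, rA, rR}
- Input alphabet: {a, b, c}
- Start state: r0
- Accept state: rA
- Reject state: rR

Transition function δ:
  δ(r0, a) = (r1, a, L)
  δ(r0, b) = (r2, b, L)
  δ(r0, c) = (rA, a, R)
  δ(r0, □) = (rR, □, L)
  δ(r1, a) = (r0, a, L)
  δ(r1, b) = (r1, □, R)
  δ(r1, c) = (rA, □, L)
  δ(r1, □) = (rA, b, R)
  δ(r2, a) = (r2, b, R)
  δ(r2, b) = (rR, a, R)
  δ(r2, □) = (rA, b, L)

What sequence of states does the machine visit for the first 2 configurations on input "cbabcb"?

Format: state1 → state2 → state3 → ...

Execution trace:
Initial: [r0]cbabcb
Step 1: δ(r0, c) = (rA, a, R) → a[rA]babcb

The machine reaches the accept state rA and halts.

State sequence: r0 → rA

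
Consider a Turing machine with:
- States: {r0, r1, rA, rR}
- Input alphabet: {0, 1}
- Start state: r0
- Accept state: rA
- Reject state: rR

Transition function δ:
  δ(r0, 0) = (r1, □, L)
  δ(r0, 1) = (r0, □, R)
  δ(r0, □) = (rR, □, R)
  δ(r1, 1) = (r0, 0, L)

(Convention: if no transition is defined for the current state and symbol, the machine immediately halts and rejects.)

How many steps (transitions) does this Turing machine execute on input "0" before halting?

Execution trace:
Initial: [r0]0
Step 1: δ(r0, 0) = (r1, □, L) → [r1]□□

No transition is defined for δ(r1, □). By convention the machine halts and rejects.

The machine executed 1 step before halting.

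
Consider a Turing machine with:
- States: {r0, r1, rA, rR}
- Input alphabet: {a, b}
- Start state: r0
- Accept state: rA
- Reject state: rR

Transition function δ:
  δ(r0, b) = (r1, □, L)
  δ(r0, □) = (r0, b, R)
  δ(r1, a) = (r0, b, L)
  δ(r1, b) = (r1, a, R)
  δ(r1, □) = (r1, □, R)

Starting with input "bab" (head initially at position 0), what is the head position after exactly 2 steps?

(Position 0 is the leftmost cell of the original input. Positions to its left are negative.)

Execution trace (head position shown):
Step 0: [r0]bab  (head at position 0)
Step 1: move left → [r1]□□ab  (head at position -1)
Step 2: move right → □[r1]□ab  (head at position 0)

After 2 steps, the head is at position 0.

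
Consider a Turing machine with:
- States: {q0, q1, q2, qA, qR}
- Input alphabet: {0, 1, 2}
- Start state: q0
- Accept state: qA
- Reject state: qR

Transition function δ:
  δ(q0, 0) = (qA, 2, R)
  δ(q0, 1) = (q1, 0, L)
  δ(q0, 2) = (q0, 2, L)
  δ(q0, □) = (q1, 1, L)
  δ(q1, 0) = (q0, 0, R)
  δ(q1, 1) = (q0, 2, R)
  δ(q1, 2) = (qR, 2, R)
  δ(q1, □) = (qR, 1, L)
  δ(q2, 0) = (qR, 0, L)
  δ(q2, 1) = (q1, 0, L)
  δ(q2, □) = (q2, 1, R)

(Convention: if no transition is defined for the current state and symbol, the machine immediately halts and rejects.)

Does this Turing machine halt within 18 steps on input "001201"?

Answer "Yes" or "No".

Execution trace:
Initial: [q0]001201
Step 1: δ(q0, 0) = (qA, 2, R) → 2[qA]01201

The machine reaches the accept state qA and halts.
The machine halted after 1 step (within the 18-step bound).

Answer: Yes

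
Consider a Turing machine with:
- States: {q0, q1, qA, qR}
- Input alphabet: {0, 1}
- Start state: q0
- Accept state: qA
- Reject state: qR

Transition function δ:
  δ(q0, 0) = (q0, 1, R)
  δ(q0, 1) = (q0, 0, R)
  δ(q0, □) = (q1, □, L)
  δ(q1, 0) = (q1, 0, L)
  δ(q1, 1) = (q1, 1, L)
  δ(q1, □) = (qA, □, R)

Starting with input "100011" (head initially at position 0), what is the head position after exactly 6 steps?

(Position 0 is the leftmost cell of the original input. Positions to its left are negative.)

Execution trace (head position shown):
Step 0: [q0]100011  (head at position 0)
Step 1: move right → 0[q0]00011  (head at position 1)
Step 2: move right → 01[q0]0011  (head at position 2)
Step 3: move right → 011[q0]011  (head at position 3)
Step 4: move right → 0111[q0]11  (head at position 4)
Step 5: move right → 01110[q0]1  (head at position 5)
Step 6: move right → 011100[q0]□  (head at position 6)

After 6 steps, the head is at position 6.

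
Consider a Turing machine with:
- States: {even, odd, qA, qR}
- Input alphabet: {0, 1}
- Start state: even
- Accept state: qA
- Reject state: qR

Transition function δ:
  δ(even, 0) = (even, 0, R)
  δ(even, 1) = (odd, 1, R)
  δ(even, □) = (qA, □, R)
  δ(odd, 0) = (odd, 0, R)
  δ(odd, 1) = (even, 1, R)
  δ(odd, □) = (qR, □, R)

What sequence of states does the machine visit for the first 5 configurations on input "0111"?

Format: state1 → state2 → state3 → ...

Execution trace:
Initial: [even]0111
Step 1: δ(even, 0) = (even, 0, R) → 0[even]111
Step 2: δ(even, 1) = (odd, 1, R) → 01[odd]11
Step 3: δ(odd, 1) = (even, 1, R) → 011[even]1
Step 4: δ(even, 1) = (odd, 1, R) → 0111[odd]□

State sequence: even → even → odd → even → odd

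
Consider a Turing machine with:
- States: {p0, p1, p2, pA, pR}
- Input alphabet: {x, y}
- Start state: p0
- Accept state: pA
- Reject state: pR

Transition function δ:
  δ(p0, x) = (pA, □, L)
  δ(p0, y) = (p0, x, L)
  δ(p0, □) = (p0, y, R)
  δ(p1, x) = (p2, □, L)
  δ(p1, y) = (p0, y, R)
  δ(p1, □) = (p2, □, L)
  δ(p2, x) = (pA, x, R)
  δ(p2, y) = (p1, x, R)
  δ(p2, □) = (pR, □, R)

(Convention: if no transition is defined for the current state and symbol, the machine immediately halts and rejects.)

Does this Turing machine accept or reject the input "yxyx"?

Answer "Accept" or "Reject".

Execution trace:
Initial: [p0]yxyx
Step 1: δ(p0, y) = (p0, x, L) → [p0]□xxyx
Step 2: δ(p0, □) = (p0, y, R) → y[p0]xxyx
Step 3: δ(p0, x) = (pA, □, L) → [pA]y□xyx

The machine reaches the accept state pA and halts.

Answer: Accept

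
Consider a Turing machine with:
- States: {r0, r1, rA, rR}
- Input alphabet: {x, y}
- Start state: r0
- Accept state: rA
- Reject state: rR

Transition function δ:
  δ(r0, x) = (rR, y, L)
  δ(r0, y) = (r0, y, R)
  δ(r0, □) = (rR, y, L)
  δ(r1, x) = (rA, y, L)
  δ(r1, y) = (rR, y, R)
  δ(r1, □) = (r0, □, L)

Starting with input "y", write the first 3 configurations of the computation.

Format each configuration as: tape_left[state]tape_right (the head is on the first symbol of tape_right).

Transitions applied:
Step 1: δ(r0, y) = (r0, y, R)
Step 2: δ(r0, □) = (rR, y, L)

The first 3 configurations are:
[r0]y ⊢ y[r0]□ ⊢ [rR]yy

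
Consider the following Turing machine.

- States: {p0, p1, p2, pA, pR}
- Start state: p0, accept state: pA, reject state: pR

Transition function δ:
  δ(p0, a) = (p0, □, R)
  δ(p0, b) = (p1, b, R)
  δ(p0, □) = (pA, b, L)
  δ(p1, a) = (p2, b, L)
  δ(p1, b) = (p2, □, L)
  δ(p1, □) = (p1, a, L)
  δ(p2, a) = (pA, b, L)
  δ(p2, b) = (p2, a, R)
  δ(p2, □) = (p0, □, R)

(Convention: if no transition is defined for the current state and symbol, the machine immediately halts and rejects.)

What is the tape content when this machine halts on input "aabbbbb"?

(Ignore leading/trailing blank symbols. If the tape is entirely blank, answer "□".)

Execution trace:
Initial: [p0]aabbbbb
Step 1: δ(p0, a) = (p0, □, R) → □[p0]abbbbb
Step 2: δ(p0, a) = (p0, □, R) → □□[p0]bbbbb
Step 3: δ(p0, b) = (p1, b, R) → □□b[p1]bbbb
Step 4: δ(p1, b) = (p2, □, L) → □□[p2]b□bbb
Step 5: δ(p2, b) = (p2, a, R) → □□a[p2]□bbb
Step 6: δ(p2, □) = (p0, □, R) → □□a□[p0]bbb
Step 7: δ(p0, b) = (p1, b, R) → □□a□b[p1]bb
Step 8: δ(p1, b) = (p2, □, L) → □□a□[p2]b□b
Step 9: δ(p2, b) = (p2, a, R) → □□a□a[p2]□b
Step 10: δ(p2, □) = (p0, □, R) → □□a□a□[p0]b
Step 11: δ(p0, b) = (p1, b, R) → □□a□a□b[p1]□
Step 12: δ(p1, □) = (p1, a, L) → □□a□a□[p1]ba
Step 13: δ(p1, b) = (p2, □, L) → □□a□a[p2]□□a
Step 14: δ(p2, □) = (p0, □, R) → □□a□a□[p0]□a
Step 15: δ(p0, □) = (pA, b, L) → □□a□a[pA]□ba

The machine reaches the accept state pA and halts.

Final tape (ignoring leading/trailing blanks): a□a□ba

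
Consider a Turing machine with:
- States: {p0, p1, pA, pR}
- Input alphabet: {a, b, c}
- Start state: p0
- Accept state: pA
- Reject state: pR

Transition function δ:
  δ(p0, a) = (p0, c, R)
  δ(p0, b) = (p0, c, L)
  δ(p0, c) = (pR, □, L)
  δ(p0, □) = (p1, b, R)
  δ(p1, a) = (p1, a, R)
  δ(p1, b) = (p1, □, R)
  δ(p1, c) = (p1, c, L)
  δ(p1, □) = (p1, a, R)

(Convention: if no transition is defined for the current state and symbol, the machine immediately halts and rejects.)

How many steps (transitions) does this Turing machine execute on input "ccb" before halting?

Execution trace:
Initial: [p0]ccb
Step 1: δ(p0, c) = (pR, □, L) → [pR]□□cb

The machine reaches the reject state pR and halts.

The machine executed 1 step before halting.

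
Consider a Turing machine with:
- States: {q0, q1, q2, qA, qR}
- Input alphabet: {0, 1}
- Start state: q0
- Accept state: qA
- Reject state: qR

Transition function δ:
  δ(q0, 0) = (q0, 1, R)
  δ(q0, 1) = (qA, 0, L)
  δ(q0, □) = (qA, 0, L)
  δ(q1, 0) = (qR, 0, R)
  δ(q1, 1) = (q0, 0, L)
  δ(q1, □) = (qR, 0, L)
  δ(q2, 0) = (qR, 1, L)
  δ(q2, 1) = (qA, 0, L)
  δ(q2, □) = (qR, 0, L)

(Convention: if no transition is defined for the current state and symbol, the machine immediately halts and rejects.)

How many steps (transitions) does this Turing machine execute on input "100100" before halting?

Execution trace:
Initial: [q0]100100
Step 1: δ(q0, 1) = (qA, 0, L) → [qA]□000100

The machine reaches the accept state qA and halts.

The machine executed 1 step before halting.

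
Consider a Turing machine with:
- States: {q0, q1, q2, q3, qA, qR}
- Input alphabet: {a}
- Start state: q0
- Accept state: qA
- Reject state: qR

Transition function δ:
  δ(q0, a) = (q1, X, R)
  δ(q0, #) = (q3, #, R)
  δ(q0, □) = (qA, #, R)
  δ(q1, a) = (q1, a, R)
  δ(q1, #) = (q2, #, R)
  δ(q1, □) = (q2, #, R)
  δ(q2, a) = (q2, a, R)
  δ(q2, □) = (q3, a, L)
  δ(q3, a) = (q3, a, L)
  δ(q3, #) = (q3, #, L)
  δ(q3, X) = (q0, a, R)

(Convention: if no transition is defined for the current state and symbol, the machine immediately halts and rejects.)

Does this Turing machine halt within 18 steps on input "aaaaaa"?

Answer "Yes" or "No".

Execution trace:
Initial: [q0]aaaaaa
Step 1: δ(q0, a) = (q1, X, R) → X[q1]aaaaa
Step 2: δ(q1, a) = (q1, a, R) → Xa[q1]aaaa
Step 3: δ(q1, a) = (q1, a, R) → Xaa[q1]aaa
Step 4: δ(q1, a) = (q1, a, R) → Xaaa[q1]aa
Step 5: δ(q1, a) = (q1, a, R) → Xaaaa[q1]a
Step 6: δ(q1, a) = (q1, a, R) → Xaaaaa[q1]□
Step 7: δ(q1, □) = (q2, #, R) → Xaaaaa#[q2]□
Step 8: δ(q2, □) = (q3, a, L) → Xaaaaa[q3]#a
Step 9: δ(q3, #) = (q3, #, L) → Xaaaa[q3]a#a
Step 10: δ(q3, a) = (q3, a, L) → Xaaa[q3]aa#a
Step 11: δ(q3, a) = (q3, a, L) → Xaa[q3]aaa#a
Step 12: δ(q3, a) = (q3, a, L) → Xa[q3]aaaa#a
Step 13: δ(q3, a) = (q3, a, L) → X[q3]aaaaa#a
Step 14: δ(q3, a) = (q3, a, L) → [q3]Xaaaaa#a
Step 15: δ(q3, X) = (q0, a, R) → a[q0]aaaaa#a
Step 16: δ(q0, a) = (q1, X, R) → aX[q1]aaaa#a
Step 17: δ(q1, a) = (q1, a, R) → aXa[q1]aaa#a
Step 18: δ(q1, a) = (q1, a, R) → aXaa[q1]aa#a

The machine has not reached a halting state after 18 steps.
The machine did not halt within the 18-step bound.

Answer: No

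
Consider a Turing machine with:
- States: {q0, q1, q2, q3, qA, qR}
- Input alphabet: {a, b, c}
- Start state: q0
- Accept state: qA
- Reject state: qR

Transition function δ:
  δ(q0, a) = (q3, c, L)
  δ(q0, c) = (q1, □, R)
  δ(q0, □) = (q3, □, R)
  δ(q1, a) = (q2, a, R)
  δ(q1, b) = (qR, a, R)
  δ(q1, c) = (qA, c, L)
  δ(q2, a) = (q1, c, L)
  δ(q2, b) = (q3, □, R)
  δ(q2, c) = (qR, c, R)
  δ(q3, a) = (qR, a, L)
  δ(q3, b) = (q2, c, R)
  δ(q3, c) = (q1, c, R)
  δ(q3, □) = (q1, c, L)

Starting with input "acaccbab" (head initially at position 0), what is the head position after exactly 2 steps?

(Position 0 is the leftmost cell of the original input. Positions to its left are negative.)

Execution trace (head position shown):
Step 0: [q0]acaccbab  (head at position 0)
Step 1: move left → [q3]□ccaccbab  (head at position -1)
Step 2: move left → [q1]□cccaccbab  (head at position -2)

After 2 steps, the head is at position -2.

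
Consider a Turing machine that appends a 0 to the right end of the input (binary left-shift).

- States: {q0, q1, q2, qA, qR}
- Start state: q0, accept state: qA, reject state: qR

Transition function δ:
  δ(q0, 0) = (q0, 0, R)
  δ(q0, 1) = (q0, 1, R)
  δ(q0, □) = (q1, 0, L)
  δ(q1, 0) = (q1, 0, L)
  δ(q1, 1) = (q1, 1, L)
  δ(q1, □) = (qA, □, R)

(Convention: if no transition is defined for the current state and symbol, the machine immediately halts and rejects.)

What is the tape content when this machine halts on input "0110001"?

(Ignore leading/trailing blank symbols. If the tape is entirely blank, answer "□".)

Execution trace:
Initial: [q0]0110001
Step 1: δ(q0, 0) = (q0, 0, R) → 0[q0]110001
Step 2: δ(q0, 1) = (q0, 1, R) → 01[q0]10001
Step 3: δ(q0, 1) = (q0, 1, R) → 011[q0]0001
Step 4: δ(q0, 0) = (q0, 0, R) → 0110[q0]001
Step 5: δ(q0, 0) = (q0, 0, R) → 01100[q0]01
Step 6: δ(q0, 0) = (q0, 0, R) → 011000[q0]1
Step 7: δ(q0, 1) = (q0, 1, R) → 0110001[q0]□
Step 8: δ(q0, □) = (q1, 0, L) → 011000[q1]10
Step 9: δ(q1, 1) = (q1, 1, L) → 01100[q1]010
Step 10: δ(q1, 0) = (q1, 0, L) → 0110[q1]0010
Step 11: δ(q1, 0) = (q1, 0, L) → 011[q1]00010
Step 12: δ(q1, 0) = (q1, 0, L) → 01[q1]100010
Step 13: δ(q1, 1) = (q1, 1, L) → 0[q1]1100010
Step 14: δ(q1, 1) = (q1, 1, L) → [q1]01100010
Step 15: δ(q1, 0) = (q1, 0, L) → [q1]□01100010
Step 16: δ(q1, □) = (qA, □, R) → □[qA]01100010

The machine reaches the accept state qA and halts.

Final tape (ignoring leading/trailing blanks): 01100010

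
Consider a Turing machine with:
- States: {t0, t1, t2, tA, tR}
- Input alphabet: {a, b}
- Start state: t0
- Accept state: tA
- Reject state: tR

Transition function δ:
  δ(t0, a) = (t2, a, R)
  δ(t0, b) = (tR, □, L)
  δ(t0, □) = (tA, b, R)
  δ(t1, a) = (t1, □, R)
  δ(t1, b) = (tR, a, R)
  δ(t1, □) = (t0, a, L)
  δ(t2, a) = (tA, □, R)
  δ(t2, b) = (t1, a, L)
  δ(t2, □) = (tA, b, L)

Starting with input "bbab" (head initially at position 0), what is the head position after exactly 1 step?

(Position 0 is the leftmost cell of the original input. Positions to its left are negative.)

Execution trace (head position shown):
Step 0: [t0]bbab  (head at position 0)
Step 1: move left → [tR]□□bab  (head at position -1)

After 1 step, the head is at position -1.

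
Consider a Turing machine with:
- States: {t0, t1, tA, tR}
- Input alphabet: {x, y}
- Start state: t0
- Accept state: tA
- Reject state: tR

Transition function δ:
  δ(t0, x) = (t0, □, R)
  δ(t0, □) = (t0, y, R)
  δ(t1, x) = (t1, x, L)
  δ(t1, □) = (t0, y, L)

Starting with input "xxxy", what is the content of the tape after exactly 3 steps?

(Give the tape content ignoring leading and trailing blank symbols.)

Execution trace:
Initial: [t0]xxxy
Step 1: δ(t0, x) = (t0, □, R) → □[t0]xxy
Step 2: δ(t0, x) = (t0, □, R) → □□[t0]xy
Step 3: δ(t0, x) = (t0, □, R) → □□□[t0]y

No transition is defined for δ(t0, y). By convention the machine halts and rejects.

After 3 steps, the tape (ignoring leading/trailing blanks) is: y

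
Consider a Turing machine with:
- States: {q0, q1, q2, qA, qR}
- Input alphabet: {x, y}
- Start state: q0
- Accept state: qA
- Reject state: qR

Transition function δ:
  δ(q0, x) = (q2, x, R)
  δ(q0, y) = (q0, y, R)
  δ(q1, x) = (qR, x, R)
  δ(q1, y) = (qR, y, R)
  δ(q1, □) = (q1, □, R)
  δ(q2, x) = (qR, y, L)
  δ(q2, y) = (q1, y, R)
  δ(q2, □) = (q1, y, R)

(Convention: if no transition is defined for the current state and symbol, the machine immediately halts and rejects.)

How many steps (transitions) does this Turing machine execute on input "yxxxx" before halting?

Execution trace:
Initial: [q0]yxxxx
Step 1: δ(q0, y) = (q0, y, R) → y[q0]xxxx
Step 2: δ(q0, x) = (q2, x, R) → yx[q2]xxx
Step 3: δ(q2, x) = (qR, y, L) → y[qR]xyxx

The machine reaches the reject state qR and halts.

The machine executed 3 steps before halting.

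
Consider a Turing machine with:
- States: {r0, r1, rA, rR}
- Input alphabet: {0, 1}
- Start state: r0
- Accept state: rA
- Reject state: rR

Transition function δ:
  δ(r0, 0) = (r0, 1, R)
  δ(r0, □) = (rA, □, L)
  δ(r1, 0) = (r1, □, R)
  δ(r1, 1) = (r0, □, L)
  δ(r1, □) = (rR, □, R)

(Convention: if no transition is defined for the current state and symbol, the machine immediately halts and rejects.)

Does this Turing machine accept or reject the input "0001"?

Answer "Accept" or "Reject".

Execution trace:
Initial: [r0]0001
Step 1: δ(r0, 0) = (r0, 1, R) → 1[r0]001
Step 2: δ(r0, 0) = (r0, 1, R) → 11[r0]01
Step 3: δ(r0, 0) = (r0, 1, R) → 111[r0]1

No transition is defined for δ(r0, 1). By convention the machine halts and rejects.

Answer: Reject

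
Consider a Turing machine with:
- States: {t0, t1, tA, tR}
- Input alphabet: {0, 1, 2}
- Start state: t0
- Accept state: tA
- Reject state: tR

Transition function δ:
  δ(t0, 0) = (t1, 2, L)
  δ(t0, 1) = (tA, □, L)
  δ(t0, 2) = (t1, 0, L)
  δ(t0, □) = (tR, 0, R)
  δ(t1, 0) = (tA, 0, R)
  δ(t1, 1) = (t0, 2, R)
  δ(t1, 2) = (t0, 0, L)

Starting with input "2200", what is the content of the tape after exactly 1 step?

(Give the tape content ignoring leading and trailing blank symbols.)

Execution trace:
Initial: [t0]2200
Step 1: δ(t0, 2) = (t1, 0, L) → [t1]□0200

No transition is defined for δ(t1, □). By convention the machine halts and rejects.

After 1 step, the tape (ignoring leading/trailing blanks) is: 0200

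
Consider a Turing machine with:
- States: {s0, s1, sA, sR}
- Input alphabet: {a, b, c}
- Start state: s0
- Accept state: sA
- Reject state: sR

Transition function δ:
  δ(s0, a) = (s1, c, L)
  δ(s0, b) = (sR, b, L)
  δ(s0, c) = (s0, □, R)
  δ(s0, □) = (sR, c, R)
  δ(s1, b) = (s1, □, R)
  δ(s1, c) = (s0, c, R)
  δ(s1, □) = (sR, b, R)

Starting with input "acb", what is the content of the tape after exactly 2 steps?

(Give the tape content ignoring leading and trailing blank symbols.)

Execution trace:
Initial: [s0]acb
Step 1: δ(s0, a) = (s1, c, L) → [s1]□ccb
Step 2: δ(s1, □) = (sR, b, R) → b[sR]ccb

The machine reaches the reject state sR and halts.

After 2 steps, the tape (ignoring leading/trailing blanks) is: bccb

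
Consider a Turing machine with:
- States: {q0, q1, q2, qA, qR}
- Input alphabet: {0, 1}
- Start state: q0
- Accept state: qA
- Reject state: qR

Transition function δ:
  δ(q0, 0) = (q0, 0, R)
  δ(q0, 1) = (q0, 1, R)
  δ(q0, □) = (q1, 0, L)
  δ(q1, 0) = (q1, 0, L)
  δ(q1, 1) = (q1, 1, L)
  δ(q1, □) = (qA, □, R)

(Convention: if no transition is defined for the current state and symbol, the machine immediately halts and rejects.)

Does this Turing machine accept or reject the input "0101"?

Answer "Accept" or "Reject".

Execution trace:
Initial: [q0]0101
Step 1: δ(q0, 0) = (q0, 0, R) → 0[q0]101
Step 2: δ(q0, 1) = (q0, 1, R) → 01[q0]01
Step 3: δ(q0, 0) = (q0, 0, R) → 010[q0]1
Step 4: δ(q0, 1) = (q0, 1, R) → 0101[q0]□
Step 5: δ(q0, □) = (q1, 0, L) → 010[q1]10
Step 6: δ(q1, 1) = (q1, 1, L) → 01[q1]010
Step 7: δ(q1, 0) = (q1, 0, L) → 0[q1]1010
Step 8: δ(q1, 1) = (q1, 1, L) → [q1]01010
Step 9: δ(q1, 0) = (q1, 0, L) → [q1]□01010
Step 10: δ(q1, □) = (qA, □, R) → □[qA]01010

The machine reaches the accept state qA and halts.

Answer: Accept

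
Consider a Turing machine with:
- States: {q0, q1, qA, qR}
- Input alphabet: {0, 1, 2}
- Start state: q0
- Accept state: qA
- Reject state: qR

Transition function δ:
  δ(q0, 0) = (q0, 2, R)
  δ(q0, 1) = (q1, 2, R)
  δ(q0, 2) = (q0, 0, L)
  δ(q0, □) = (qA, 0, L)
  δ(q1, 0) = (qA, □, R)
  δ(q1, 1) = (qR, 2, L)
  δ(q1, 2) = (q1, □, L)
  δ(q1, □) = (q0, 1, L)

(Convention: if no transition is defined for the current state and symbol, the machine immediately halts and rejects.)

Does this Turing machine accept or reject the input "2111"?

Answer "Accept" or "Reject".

Execution trace:
Initial: [q0]2111
Step 1: δ(q0, 2) = (q0, 0, L) → [q0]□0111
Step 2: δ(q0, □) = (qA, 0, L) → [qA]□00111

The machine reaches the accept state qA and halts.

Answer: Accept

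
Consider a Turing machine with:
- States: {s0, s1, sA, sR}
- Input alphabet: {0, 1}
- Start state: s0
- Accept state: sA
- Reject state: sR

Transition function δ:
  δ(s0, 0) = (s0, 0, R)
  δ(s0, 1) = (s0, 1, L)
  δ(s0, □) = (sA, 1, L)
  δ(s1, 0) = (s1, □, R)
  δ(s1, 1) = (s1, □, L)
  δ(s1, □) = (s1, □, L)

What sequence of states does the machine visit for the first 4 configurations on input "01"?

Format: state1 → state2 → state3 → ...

Execution trace:
Initial: [s0]01
Step 1: δ(s0, 0) = (s0, 0, R) → 0[s0]1
Step 2: δ(s0, 1) = (s0, 1, L) → [s0]01
Step 3: δ(s0, 0) = (s0, 0, R) → 0[s0]1

State sequence: s0 → s0 → s0 → s0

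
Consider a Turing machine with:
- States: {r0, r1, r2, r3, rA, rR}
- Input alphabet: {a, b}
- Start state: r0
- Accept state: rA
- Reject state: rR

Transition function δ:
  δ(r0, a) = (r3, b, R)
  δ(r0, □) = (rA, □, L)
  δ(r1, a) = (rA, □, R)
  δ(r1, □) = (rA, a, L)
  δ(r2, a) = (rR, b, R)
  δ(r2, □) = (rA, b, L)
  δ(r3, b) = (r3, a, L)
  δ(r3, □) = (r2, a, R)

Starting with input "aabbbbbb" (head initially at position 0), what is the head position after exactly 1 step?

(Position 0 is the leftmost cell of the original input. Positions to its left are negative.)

Execution trace (head position shown):
Step 0: [r0]aabbbbbb  (head at position 0)
Step 1: move right → b[r3]abbbbbb  (head at position 1)

After 1 step, the head is at position 1.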